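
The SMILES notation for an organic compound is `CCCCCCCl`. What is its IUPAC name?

The parent chain contains 6 carbons (hexane).
Choose the numbering such that the substituent locant set {1} is lower than {6} at the first point of difference.
With this numbering: a chloro group at C-1.
The name is 1-chlorohexane.

1-chlorohexane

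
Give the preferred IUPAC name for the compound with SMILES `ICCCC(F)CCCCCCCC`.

The longest carbon chain is 12 atoms: the parent is dodecane.
Number the chain so that the substituent locant set {1,4} is lower than {9,12} at the first point of difference.
That gives a fluoro group at C-4; an iodo group at C-1.
Substituent prefixes are cited in alphabetical order (multiplying prefixes like di-/tri- are ignored for ordering).
Putting it together: 4-fluoro-1-iodododecane.

4-fluoro-1-iodododecane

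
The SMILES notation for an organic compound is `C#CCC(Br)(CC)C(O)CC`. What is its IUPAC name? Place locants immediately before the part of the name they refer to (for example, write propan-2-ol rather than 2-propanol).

Counting along the main chain through the –OH group and the multiple bond gives 7 carbons: the parent is heptane.
The principal characteristic group is an alcohol (–OH), named with the suffix -ol.
The chain contains a C≡C triple bond, so the unsaturation ending is -yne.
Choose the numbering such that numbering from this end puts the hydroxyl group at C-3 rather than C-5.
That gives the hydroxyl at C-3; the triple bond between C-6 and C-7; a bromo group at C-4; an ethyl group at C-4.
Substituent prefixes are cited in alphabetical order (multiplying prefixes like di-/tri- are ignored for ordering).
Putting it together: 4-bromo-4-ethylhept-6-yn-3-ol.

4-bromo-4-ethylhept-6-yn-3-ol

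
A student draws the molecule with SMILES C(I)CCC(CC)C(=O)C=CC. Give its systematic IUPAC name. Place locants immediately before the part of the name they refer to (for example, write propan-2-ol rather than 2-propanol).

5-ethyl-8-iodooct-2-en-4-one

Counting along the main chain through the carbonyl and the multiple bond gives 8 carbons: the parent is octane.
The highest-priority functional group is a ketone (C=O on an internal carbon), so the name ends in -one.
A C=C double bond in the chain gives the infix -ene-.
Number the chain so that numbering from this end puts the carbonyl group at C-4 rather than C-5.
This places the carbonyl at C-4; the double bond between C-2 and C-3; an ethyl group at C-5; an iodo group at C-8.
Prefixes are listed alphabetically: ethyl, iodo.
The name is 5-ethyl-8-iodooct-2-en-4-one.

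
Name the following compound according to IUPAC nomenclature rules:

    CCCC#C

The longest chain bearing the multiple bond is 5 carbons long (pentane).
There is one C≡C triple bond, indicated by the ending -yne.
Choose the numbering such that numbering from this end puts the triple bond at C-1 rather than C-4.
That gives the triple bond between C-1 and C-2.
Assembling the pieces gives pent-1-yne.

pent-1-yne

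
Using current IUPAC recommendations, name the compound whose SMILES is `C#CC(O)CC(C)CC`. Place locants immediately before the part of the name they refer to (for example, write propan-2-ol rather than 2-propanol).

5-methylhept-1-yn-3-ol

The longest carbon chain that includes the –OH group and the multiple bond has 7 carbons, so the parent hydride is heptane.
The highest-priority functional group is an alcohol (–OH), so the name ends in -ol.
The chain contains a C≡C triple bond, so the unsaturation ending is -yne.
The numbering direction is chosen so that numbering from this end puts the hydroxyl group at C-3 rather than C-5.
With this numbering: the hydroxyl at C-3; the triple bond between C-1 and C-2; a methyl group at C-5.
The name is 5-methylhept-1-yn-3-ol.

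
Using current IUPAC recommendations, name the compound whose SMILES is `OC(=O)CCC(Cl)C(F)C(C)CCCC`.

The longest carbon chain that includes the –COOH group has 10 carbons, so the parent hydride is decane.
The highest-priority functional group is a carboxylic acid (terminal –COOH), so the name ends in -oic acid.
Choose the numbering such that the carboxylic acid carbon is C-1 by definition.
This places a chloro group at C-4; a fluoro group at C-5; a methyl group at C-6.
Substituent prefixes are cited in alphabetical order (multiplying prefixes like di-/tri- are ignored for ordering).
Assembling the pieces gives 4-chloro-5-fluoro-6-methyldecanoic acid.

4-chloro-5-fluoro-6-methyldecanoic acid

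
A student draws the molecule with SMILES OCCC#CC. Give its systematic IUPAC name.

The longest carbon chain that includes the –OH group and the multiple bond has 5 carbons, so the parent hydride is pentane.
An alcohol (–OH) is the principal characteristic group, giving the suffix -ol.
A C≡C triple bond in the chain gives the infix -yne-.
The numbering direction is chosen so that numbering from this end puts the hydroxyl group at C-1 rather than C-5.
With this numbering: the hydroxyl at C-1; the triple bond between C-3 and C-4.
Putting it together: pent-3-yn-1-ol.

pent-3-yn-1-ol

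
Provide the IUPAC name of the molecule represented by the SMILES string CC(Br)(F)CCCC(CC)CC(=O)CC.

Counting along the main chain through the carbonyl gives 10 carbons: the parent is decane.
A ketone (C=O on an internal carbon) is the principal characteristic group, giving the suffix -one.
Number the chain so that numbering from this end puts the carbonyl group at C-3 rather than C-8.
This places the carbonyl at C-3; a bromo group at C-9; an ethyl group at C-5; a fluoro group at C-9.
Substituent prefixes are cited in alphabetical order (multiplying prefixes like di-/tri- are ignored for ordering).
Assembling the pieces gives 9-bromo-5-ethyl-9-fluorodecan-3-one.

9-bromo-5-ethyl-9-fluorodecan-3-one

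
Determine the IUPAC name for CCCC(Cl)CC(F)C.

4-chloro-2-fluoroheptane

The parent chain contains 7 carbons (heptane).
The numbering direction is chosen so that the substituent locant set {2,4} is lower than {4,6} at the first point of difference.
This places a chloro group at C-4; a fluoro group at C-2.
The substituents are ordered alphabetically, ignoring any di-/tri- multipliers.
Putting it together: 4-chloro-2-fluoroheptane.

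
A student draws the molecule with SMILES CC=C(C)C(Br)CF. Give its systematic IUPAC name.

4-bromo-5-fluoro-3-methylpent-2-ene

The longest carbon chain that includes the multiple bond has 5 carbons, so the parent hydride is pentane.
A C=C double bond in the chain gives the infix -ene-.
Number the chain so that numbering from this end puts the double bond at C-2 rather than C-3.
With this numbering: the double bond between C-2 and C-3; a bromo group at C-4; a fluoro group at C-5; a methyl group at C-3.
Substituent prefixes are cited in alphabetical order (multiplying prefixes like di-/tri- are ignored for ordering).
Putting it together: 4-bromo-5-fluoro-3-methylpent-2-ene.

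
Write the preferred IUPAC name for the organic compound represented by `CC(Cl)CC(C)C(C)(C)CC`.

The longest continuous carbon chain has 7 atoms, so the parent hydride is heptane.
The numbering direction is chosen so that the substituent locant set {2,4,5,5} is lower than {3,3,4,6} at the first point of difference.
With this numbering: a chloro group at C-2; methyl groups at C-4 and C-5 (×2).
The substituents are ordered alphabetically, ignoring any di-/tri- multipliers.
Putting it together: 2-chloro-4,5,5-trimethylheptane.

2-chloro-4,5,5-trimethylheptane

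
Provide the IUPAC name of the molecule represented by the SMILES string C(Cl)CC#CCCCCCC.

The longest chain bearing the multiple bond is 10 carbons long (decane).
A C≡C triple bond in the chain gives the infix -yne-.
The numbering direction is chosen so that numbering from this end puts the triple bond at C-3 rather than C-7.
This places the triple bond between C-3 and C-4; a chloro group at C-1.
The name is 1-chlorodec-3-yne.

1-chlorodec-3-yne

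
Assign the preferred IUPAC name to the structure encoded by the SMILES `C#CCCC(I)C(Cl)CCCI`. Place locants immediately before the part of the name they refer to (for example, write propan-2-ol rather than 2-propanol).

6-chloro-5,9-diiodonon-1-yne

The longest carbon chain that includes the multiple bond has 9 carbons, so the parent hydride is nonane.
The chain contains a C≡C triple bond, so the unsaturation ending is -yne.
Choose the numbering such that numbering from this end puts the triple bond at C-1 rather than C-8.
This places the triple bond between C-1 and C-2; a chloro group at C-6; iodo groups at C-5 and C-9.
Prefixes are listed alphabetically: chloro, iodo.
The name is 6-chloro-5,9-diiodonon-1-yne.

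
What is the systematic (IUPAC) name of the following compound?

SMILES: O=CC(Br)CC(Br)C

The longest carbon chain that includes the –CHO group has 5 carbons, so the parent hydride is pentane.
An aldehyde (terminal –CHO) is the principal characteristic group, giving the suffix -al.
Choose the numbering such that the aldehyde carbon is C-1 by definition.
With this numbering: bromo groups at C-2 and C-4.
Assembling the pieces gives 2,4-dibromopentanal.

2,4-dibromopentanal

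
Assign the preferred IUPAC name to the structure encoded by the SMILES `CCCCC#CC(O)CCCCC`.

Counting along the main chain through the –OH group and the multiple bond gives 12 carbons: the parent is dodecane.
An alcohol (–OH) is the principal characteristic group, giving the suffix -ol.
A C≡C triple bond in the chain gives the infix -yne-.
The numbering direction is chosen so that numbering from this end puts the hydroxyl group at C-6 rather than C-7.
That gives the hydroxyl at C-6; the triple bond between C-7 and C-8.
Putting it together: dodec-7-yn-6-ol.

dodec-7-yn-6-ol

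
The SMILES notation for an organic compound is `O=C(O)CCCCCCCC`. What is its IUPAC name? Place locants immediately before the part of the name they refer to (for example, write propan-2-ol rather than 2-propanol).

nonanoic acid

The longest carbon chain that includes the –COOH group has 9 carbons, so the parent hydride is nonane.
The principal characteristic group is a carboxylic acid (terminal –COOH), named with the suffix -oic acid.
The numbering direction is chosen so that the carboxylic acid carbon is C-1 by definition.
Assembling the pieces gives nonanoic acid.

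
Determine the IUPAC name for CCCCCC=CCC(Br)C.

Counting along the main chain through the multiple bond gives 10 carbons: the parent is decane.
A C=C double bond in the chain gives the infix -ene-.
The numbering direction is chosen so that numbering from this end puts the double bond at C-4 rather than C-6.
With this numbering: the double bond between C-4 and C-5; a bromo group at C-2.
Putting it together: 2-bromodec-4-ene.

2-bromodec-4-ene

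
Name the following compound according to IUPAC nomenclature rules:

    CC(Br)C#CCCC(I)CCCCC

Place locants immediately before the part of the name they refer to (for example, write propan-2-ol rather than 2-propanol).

2-bromo-7-iodododec-3-yne

The longest carbon chain that includes the multiple bond has 12 carbons, so the parent hydride is dodecane.
The chain contains a C≡C triple bond, so the unsaturation ending is -yne.
Choose the numbering such that numbering from this end puts the triple bond at C-3 rather than C-9.
With this numbering: the triple bond between C-3 and C-4; a bromo group at C-2; an iodo group at C-7.
The substituents are ordered alphabetically, ignoring any di-/tri- multipliers.
The name is 2-bromo-7-iodododec-3-yne.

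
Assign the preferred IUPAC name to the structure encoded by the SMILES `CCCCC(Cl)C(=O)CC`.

4-chlorooctan-3-one

The longest chain bearing the carbonyl is 8 carbons long (octane).
A ketone (C=O on an internal carbon) is the principal characteristic group, giving the suffix -one.
Number the chain so that numbering from this end puts the carbonyl group at C-3 rather than C-6.
That gives the carbonyl at C-3; a chloro group at C-4.
Assembling the pieces gives 4-chlorooctan-3-one.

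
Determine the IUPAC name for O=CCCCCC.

The longest chain bearing the –CHO group is 6 carbons long (hexane).
An aldehyde (terminal –CHO) is the principal characteristic group, giving the suffix -al.
Number the chain so that the aldehyde carbon is C-1 by definition.
Assembling the pieces gives hexanal.

hexanal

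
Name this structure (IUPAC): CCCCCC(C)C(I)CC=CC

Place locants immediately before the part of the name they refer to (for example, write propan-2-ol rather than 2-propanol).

5-iodo-6-methylundec-2-ene

The longest carbon chain that includes the multiple bond has 11 carbons, so the parent hydride is undecane.
A C=C double bond in the chain gives the infix -ene-.
Number the chain so that numbering from this end puts the double bond at C-2 rather than C-9.
With this numbering: the double bond between C-2 and C-3; an iodo group at C-5; a methyl group at C-6.
Prefixes are listed alphabetically: iodo, methyl.
The name is 5-iodo-6-methylundec-2-ene.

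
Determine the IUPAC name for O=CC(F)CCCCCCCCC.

Counting along the main chain through the –CHO group gives 11 carbons: the parent is undecane.
An aldehyde (terminal –CHO) is the principal characteristic group, giving the suffix -al.
Number the chain so that the aldehyde carbon is C-1 by definition.
With this numbering: a fluoro group at C-2.
Putting it together: 2-fluoroundecanal.

2-fluoroundecanal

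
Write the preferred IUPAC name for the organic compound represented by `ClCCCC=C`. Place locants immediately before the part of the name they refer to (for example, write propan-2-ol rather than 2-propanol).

5-chloropent-1-ene

The longest carbon chain that includes the multiple bond has 5 carbons, so the parent hydride is pentane.
The chain contains a C=C double bond, so the unsaturation ending is -ene.
Choose the numbering such that numbering from this end puts the double bond at C-1 rather than C-4.
That gives the double bond between C-1 and C-2; a chloro group at C-5.
The name is 5-chloropent-1-ene.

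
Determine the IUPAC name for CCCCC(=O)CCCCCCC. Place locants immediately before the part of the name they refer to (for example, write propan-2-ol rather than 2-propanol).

Counting along the main chain through the carbonyl gives 12 carbons: the parent is dodecane.
The principal characteristic group is a ketone (C=O on an internal carbon), named with the suffix -one.
Number the chain so that numbering from this end puts the carbonyl group at C-5 rather than C-8.
With this numbering: the carbonyl at C-5.
Assembling the pieces gives dodecan-5-one.

dodecan-5-one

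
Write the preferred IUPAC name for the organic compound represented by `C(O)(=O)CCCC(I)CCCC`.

5-iodononanoic acid

Counting along the main chain through the –COOH group gives 9 carbons: the parent is nonane.
The principal characteristic group is a carboxylic acid (terminal –COOH), named with the suffix -oic acid.
Number the chain so that the carboxylic acid carbon is C-1 by definition.
That gives an iodo group at C-5.
Assembling the pieces gives 5-iodononanoic acid.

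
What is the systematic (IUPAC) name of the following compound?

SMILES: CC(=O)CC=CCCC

oct-4-en-2-one

Counting along the main chain through the carbonyl and the multiple bond gives 8 carbons: the parent is octane.
The principal characteristic group is a ketone (C=O on an internal carbon), named with the suffix -one.
The chain contains a C=C double bond, so the unsaturation ending is -ene.
Number the chain so that numbering from this end puts the carbonyl group at C-2 rather than C-7.
With this numbering: the carbonyl at C-2; the double bond between C-4 and C-5.
The name is oct-4-en-2-one.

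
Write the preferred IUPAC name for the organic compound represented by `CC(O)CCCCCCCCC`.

The longest chain bearing the –OH group is 11 carbons long (undecane).
The highest-priority functional group is an alcohol (–OH), so the name ends in -ol.
Number the chain so that numbering from this end puts the hydroxyl group at C-2 rather than C-10.
That gives the hydroxyl at C-2.
Assembling the pieces gives undecan-2-ol.

undecan-2-ol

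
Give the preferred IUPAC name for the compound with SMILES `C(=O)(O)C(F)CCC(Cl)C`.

5-chloro-2-fluorohexanoic acid

The longest carbon chain that includes the –COOH group has 6 carbons, so the parent hydride is hexane.
A carboxylic acid (terminal –COOH) is the principal characteristic group, giving the suffix -oic acid.
Choose the numbering such that the carboxylic acid carbon is C-1 by definition.
That gives a chloro group at C-5; a fluoro group at C-2.
Substituent prefixes are cited in alphabetical order (multiplying prefixes like di-/tri- are ignored for ordering).
The name is 5-chloro-2-fluorohexanoic acid.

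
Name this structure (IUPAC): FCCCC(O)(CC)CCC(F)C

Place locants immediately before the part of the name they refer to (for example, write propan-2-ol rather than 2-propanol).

The longest carbon chain that includes the –OH group has 8 carbons, so the parent hydride is octane.
An alcohol (–OH) is the principal characteristic group, giving the suffix -ol.
The numbering direction is chosen so that numbering from this end puts the hydroxyl group at C-4 rather than C-5.
That gives the hydroxyl at C-4; an ethyl group at C-4; fluoro groups at C-1 and C-7.
Prefixes are listed alphabetically: ethyl, fluoro.
The name is 4-ethyl-1,7-difluorooctan-4-ol.

4-ethyl-1,7-difluorooctan-4-ol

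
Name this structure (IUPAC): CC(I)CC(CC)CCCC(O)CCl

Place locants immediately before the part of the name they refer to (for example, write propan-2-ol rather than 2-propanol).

The longest chain bearing the –OH group is 9 carbons long (nonane).
The principal characteristic group is an alcohol (–OH), named with the suffix -ol.
Choose the numbering such that numbering from this end puts the hydroxyl group at C-2 rather than C-8.
That gives the hydroxyl at C-2; a chloro group at C-1; an ethyl group at C-6; an iodo group at C-8.
Prefixes are listed alphabetically: chloro, ethyl, iodo.
Putting it together: 1-chloro-6-ethyl-8-iodononan-2-ol.

1-chloro-6-ethyl-8-iodononan-2-ol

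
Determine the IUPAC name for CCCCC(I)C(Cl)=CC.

3-chloro-4-iodooct-2-ene

The longest carbon chain that includes the multiple bond has 8 carbons, so the parent hydride is octane.
A C=C double bond in the chain gives the infix -ene-.
Choose the numbering such that numbering from this end puts the double bond at C-2 rather than C-6.
This places the double bond between C-2 and C-3; a chloro group at C-3; an iodo group at C-4.
The substituents are ordered alphabetically, ignoring any di-/tri- multipliers.
Putting it together: 3-chloro-4-iodooct-2-ene.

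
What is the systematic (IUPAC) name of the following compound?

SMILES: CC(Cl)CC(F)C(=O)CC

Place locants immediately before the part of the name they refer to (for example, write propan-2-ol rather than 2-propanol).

The longest chain bearing the carbonyl is 7 carbons long (heptane).
The highest-priority functional group is a ketone (C=O on an internal carbon), so the name ends in -one.
Choose the numbering such that numbering from this end puts the carbonyl group at C-3 rather than C-5.
This places the carbonyl at C-3; a chloro group at C-6; a fluoro group at C-4.
Prefixes are listed alphabetically: chloro, fluoro.
Putting it together: 6-chloro-4-fluoroheptan-3-one.

6-chloro-4-fluoroheptan-3-one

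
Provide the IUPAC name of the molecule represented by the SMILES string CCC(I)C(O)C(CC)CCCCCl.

Counting along the main chain through the –OH group gives 9 carbons: the parent is nonane.
The highest-priority functional group is an alcohol (–OH), so the name ends in -ol.
Choose the numbering such that numbering from this end puts the hydroxyl group at C-4 rather than C-6.
This places the hydroxyl at C-4; a chloro group at C-9; an ethyl group at C-5; an iodo group at C-3.
The substituents are ordered alphabetically, ignoring any di-/tri- multipliers.
The name is 9-chloro-5-ethyl-3-iodononan-4-ol.

9-chloro-5-ethyl-3-iodononan-4-ol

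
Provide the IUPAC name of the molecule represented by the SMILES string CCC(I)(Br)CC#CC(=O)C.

The longest chain bearing the carbonyl and the multiple bond is 8 carbons long (octane).
A ketone (C=O on an internal carbon) is the principal characteristic group, giving the suffix -one.
A C≡C triple bond in the chain gives the infix -yne-.
Choose the numbering such that numbering from this end puts the carbonyl group at C-2 rather than C-7.
This places the carbonyl at C-2; the triple bond between C-3 and C-4; a bromo group at C-6; an iodo group at C-6.
Prefixes are listed alphabetically: bromo, iodo.
Assembling the pieces gives 6-bromo-6-iodooct-3-yn-2-one.

6-bromo-6-iodooct-3-yn-2-one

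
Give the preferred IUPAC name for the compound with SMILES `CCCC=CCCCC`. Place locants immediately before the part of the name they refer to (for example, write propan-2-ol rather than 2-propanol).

non-4-ene

The longest carbon chain that includes the multiple bond has 9 carbons, so the parent hydride is nonane.
The chain contains a C=C double bond, so the unsaturation ending is -ene.
Number the chain so that numbering from this end puts the double bond at C-4 rather than C-5.
That gives the double bond between C-4 and C-5.
Putting it together: non-4-ene.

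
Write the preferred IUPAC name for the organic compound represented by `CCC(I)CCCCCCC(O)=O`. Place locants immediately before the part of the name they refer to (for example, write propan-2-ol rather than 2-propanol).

The longest carbon chain that includes the –COOH group has 10 carbons, so the parent hydride is decane.
The highest-priority functional group is a carboxylic acid (terminal –COOH), so the name ends in -oic acid.
Choose the numbering such that the carboxylic acid carbon is C-1 by definition.
This places an iodo group at C-8.
Putting it together: 8-iododecanoic acid.

8-iododecanoic acid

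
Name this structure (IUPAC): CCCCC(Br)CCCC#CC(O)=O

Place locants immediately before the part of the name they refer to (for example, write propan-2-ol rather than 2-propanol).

7-bromoundec-2-ynoic acid

Counting along the main chain through the –COOH group and the multiple bond gives 11 carbons: the parent is undecane.
The highest-priority functional group is a carboxylic acid (terminal –COOH), so the name ends in -oic acid.
The chain contains a C≡C triple bond, so the unsaturation ending is -yne.
Choose the numbering such that the carboxylic acid carbon is C-1 by definition.
With this numbering: the triple bond between C-2 and C-3; a bromo group at C-7.
Assembling the pieces gives 7-bromoundec-2-ynoic acid.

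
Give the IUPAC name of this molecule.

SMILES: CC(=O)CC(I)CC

Counting along the main chain through the carbonyl gives 6 carbons: the parent is hexane.
A ketone (C=O on an internal carbon) is the principal characteristic group, giving the suffix -one.
The numbering direction is chosen so that numbering from this end puts the carbonyl group at C-2 rather than C-5.
This places the carbonyl at C-2; an iodo group at C-4.
The name is 4-iodohexan-2-one.

4-iodohexan-2-one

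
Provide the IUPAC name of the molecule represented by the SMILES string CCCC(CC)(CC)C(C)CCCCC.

The longest carbon chain is 10 atoms: the parent is decane.
The numbering direction is chosen so that the substituent locant set {4,4,5} is lower than {6,7,7} at the first point of difference.
With this numbering: two ethyl groups at C-4; a methyl group at C-5.
Substituent prefixes are cited in alphabetical order (multiplying prefixes like di-/tri- are ignored for ordering).
The name is 4,4-diethyl-5-methyldecane.

4,4-diethyl-5-methyldecane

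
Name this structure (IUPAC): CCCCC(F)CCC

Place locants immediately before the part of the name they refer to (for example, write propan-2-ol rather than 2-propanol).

4-fluorooctane

The parent chain contains 8 carbons (octane).
Number the chain so that the substituent locant set {4} is lower than {5} at the first point of difference.
With this numbering: a fluoro group at C-4.
The name is 4-fluorooctane.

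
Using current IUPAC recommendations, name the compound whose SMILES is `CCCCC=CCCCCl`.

Counting along the main chain through the multiple bond gives 9 carbons: the parent is nonane.
There is one C=C double bond, indicated by the ending -ene.
Number the chain so that numbering from this end puts the double bond at C-4 rather than C-5.
This places the double bond between C-4 and C-5; a chloro group at C-1.
Assembling the pieces gives 1-chloronon-4-ene.

1-chloronon-4-ene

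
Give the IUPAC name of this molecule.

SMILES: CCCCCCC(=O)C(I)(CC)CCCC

The longest chain bearing the carbonyl is 12 carbons long (dodecane).
The principal characteristic group is a ketone (C=O on an internal carbon), named with the suffix -one.
The numbering direction is chosen so that numbering from this end puts the carbonyl group at C-6 rather than C-7.
With this numbering: the carbonyl at C-6; an ethyl group at C-5; an iodo group at C-5.
Prefixes are listed alphabetically: ethyl, iodo.
Assembling the pieces gives 5-ethyl-5-iodododecan-6-one.

5-ethyl-5-iodododecan-6-one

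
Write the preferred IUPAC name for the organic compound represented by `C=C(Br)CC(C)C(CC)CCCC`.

The longest carbon chain that includes the multiple bond has 9 carbons, so the parent hydride is nonane.
There is one C=C double bond, indicated by the ending -ene.
Number the chain so that numbering from this end puts the double bond at C-1 rather than C-8.
That gives the double bond between C-1 and C-2; a bromo group at C-2; an ethyl group at C-5; a methyl group at C-4.
Prefixes are listed alphabetically: bromo, ethyl, methyl.
The name is 2-bromo-5-ethyl-4-methylnon-1-ene.

2-bromo-5-ethyl-4-methylnon-1-ene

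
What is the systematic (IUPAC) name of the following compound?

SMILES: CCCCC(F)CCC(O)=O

Counting along the main chain through the –COOH group gives 8 carbons: the parent is octane.
The highest-priority functional group is a carboxylic acid (terminal –COOH), so the name ends in -oic acid.
The numbering direction is chosen so that the carboxylic acid carbon is C-1 by definition.
That gives a fluoro group at C-4.
Putting it together: 4-fluorooctanoic acid.

4-fluorooctanoic acid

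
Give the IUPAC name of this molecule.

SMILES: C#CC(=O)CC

The longest chain bearing the carbonyl and the multiple bond is 5 carbons long (pentane).
A ketone (C=O on an internal carbon) is the principal characteristic group, giving the suffix -one.
The chain contains a C≡C triple bond, so the unsaturation ending is -yne.
The numbering direction is chosen so that numbering from this end puts the triple bond at C-1 rather than C-4.
That gives the carbonyl at C-3; the triple bond between C-1 and C-2.
The name is pent-1-yn-3-one.

pent-1-yn-3-one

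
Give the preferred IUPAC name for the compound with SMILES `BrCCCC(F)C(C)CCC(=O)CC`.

Counting along the main chain through the carbonyl gives 10 carbons: the parent is decane.
The highest-priority functional group is a ketone (C=O on an internal carbon), so the name ends in -one.
The numbering direction is chosen so that numbering from this end puts the carbonyl group at C-3 rather than C-8.
This places the carbonyl at C-3; a bromo group at C-10; a fluoro group at C-7; a methyl group at C-6.
Prefixes are listed alphabetically: bromo, fluoro, methyl.
The name is 10-bromo-7-fluoro-6-methyldecan-3-one.

10-bromo-7-fluoro-6-methyldecan-3-one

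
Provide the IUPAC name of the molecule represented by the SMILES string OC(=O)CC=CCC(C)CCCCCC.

The longest carbon chain that includes the –COOH group and the multiple bond has 12 carbons, so the parent hydride is dodecane.
A carboxylic acid (terminal –COOH) is the principal characteristic group, giving the suffix -oic acid.
There is one C=C double bond, indicated by the ending -ene.
Number the chain so that the carboxylic acid carbon is C-1 by definition.
That gives the double bond between C-3 and C-4; a methyl group at C-6.
The name is 6-methyldodec-3-enoic acid.

6-methyldodec-3-enoic acid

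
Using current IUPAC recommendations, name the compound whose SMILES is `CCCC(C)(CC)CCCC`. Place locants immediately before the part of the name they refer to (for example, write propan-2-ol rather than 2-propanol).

4-ethyl-4-methyloctane

The longest continuous carbon chain has 8 atoms, so the parent hydride is octane.
The numbering direction is chosen so that the substituent locant set {4,4} is lower than {5,5} at the first point of difference.
With this numbering: an ethyl group at C-4; a methyl group at C-4.
Substituent prefixes are cited in alphabetical order (multiplying prefixes like di-/tri- are ignored for ordering).
Putting it together: 4-ethyl-4-methyloctane.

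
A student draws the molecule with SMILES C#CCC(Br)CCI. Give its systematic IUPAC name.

4-bromo-6-iodohex-1-yne

Counting along the main chain through the multiple bond gives 6 carbons: the parent is hexane.
A C≡C triple bond in the chain gives the infix -yne-.
Choose the numbering such that numbering from this end puts the triple bond at C-1 rather than C-5.
This places the triple bond between C-1 and C-2; a bromo group at C-4; an iodo group at C-6.
Prefixes are listed alphabetically: bromo, iodo.
The name is 4-bromo-6-iodohex-1-yne.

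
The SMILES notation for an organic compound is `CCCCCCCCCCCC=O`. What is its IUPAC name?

dodecanal

The longest carbon chain that includes the –CHO group has 12 carbons, so the parent hydride is dodecane.
An aldehyde (terminal –CHO) is the principal characteristic group, giving the suffix -al.
The numbering direction is chosen so that the aldehyde carbon is C-1 by definition.
The name is dodecanal.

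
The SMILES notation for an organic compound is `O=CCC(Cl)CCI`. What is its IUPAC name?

3-chloro-5-iodopentanal

The longest chain bearing the –CHO group is 5 carbons long (pentane).
The principal characteristic group is an aldehyde (terminal –CHO), named with the suffix -al.
Choose the numbering such that the aldehyde carbon is C-1 by definition.
That gives a chloro group at C-3; an iodo group at C-5.
Substituent prefixes are cited in alphabetical order (multiplying prefixes like di-/tri- are ignored for ordering).
The name is 3-chloro-5-iodopentanal.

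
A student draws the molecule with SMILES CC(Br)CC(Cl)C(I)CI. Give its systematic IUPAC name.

The longest carbon chain is 6 atoms: the parent is hexane.
Choose the numbering such that the substituent locant set {1,2,3,5} is lower than {2,4,5,6} at the first point of difference.
That gives a bromo group at C-5; a chloro group at C-3; iodo groups at C-1 and C-2.
Prefixes are listed alphabetically: bromo, chloro, iodo.
Assembling the pieces gives 5-bromo-3-chloro-1,2-diiodohexane.

5-bromo-3-chloro-1,2-diiodohexane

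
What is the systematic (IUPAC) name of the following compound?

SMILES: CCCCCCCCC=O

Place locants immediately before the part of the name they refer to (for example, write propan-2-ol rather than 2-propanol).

nonanal

Counting along the main chain through the –CHO group gives 9 carbons: the parent is nonane.
An aldehyde (terminal –CHO) is the principal characteristic group, giving the suffix -al.
Number the chain so that the aldehyde carbon is C-1 by definition.
The name is nonanal.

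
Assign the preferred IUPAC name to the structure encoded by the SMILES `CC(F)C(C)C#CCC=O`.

6-fluoro-5-methylhept-3-ynal

The longest carbon chain that includes the –CHO group and the multiple bond has 7 carbons, so the parent hydride is heptane.
The principal characteristic group is an aldehyde (terminal –CHO), named with the suffix -al.
There is one C≡C triple bond, indicated by the ending -yne.
The numbering direction is chosen so that the aldehyde carbon is C-1 by definition.
With this numbering: the triple bond between C-3 and C-4; a fluoro group at C-6; a methyl group at C-5.
Substituent prefixes are cited in alphabetical order (multiplying prefixes like di-/tri- are ignored for ordering).
Putting it together: 6-fluoro-5-methylhept-3-ynal.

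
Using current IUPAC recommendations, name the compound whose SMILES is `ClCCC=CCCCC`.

The longest chain bearing the multiple bond is 8 carbons long (octane).
A C=C double bond in the chain gives the infix -ene-.
Choose the numbering such that numbering from this end puts the double bond at C-3 rather than C-5.
With this numbering: the double bond between C-3 and C-4; a chloro group at C-1.
Putting it together: 1-chlorooct-3-ene.

1-chlorooct-3-ene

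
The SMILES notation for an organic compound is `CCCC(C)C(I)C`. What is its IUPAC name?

The parent chain contains 6 carbons (hexane).
Number the chain so that the substituent locant set {2,3} is lower than {4,5} at the first point of difference.
That gives an iodo group at C-2; a methyl group at C-3.
Prefixes are listed alphabetically: iodo, methyl.
The name is 2-iodo-3-methylhexane.

2-iodo-3-methylhexane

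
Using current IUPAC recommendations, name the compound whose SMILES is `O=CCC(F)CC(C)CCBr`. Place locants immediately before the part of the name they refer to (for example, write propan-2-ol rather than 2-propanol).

The longest chain bearing the –CHO group is 7 carbons long (heptane).
The principal characteristic group is an aldehyde (terminal –CHO), named with the suffix -al.
Choose the numbering such that the aldehyde carbon is C-1 by definition.
With this numbering: a bromo group at C-7; a fluoro group at C-3; a methyl group at C-5.
Substituent prefixes are cited in alphabetical order (multiplying prefixes like di-/tri- are ignored for ordering).
The name is 7-bromo-3-fluoro-5-methylheptanal.

7-bromo-3-fluoro-5-methylheptanal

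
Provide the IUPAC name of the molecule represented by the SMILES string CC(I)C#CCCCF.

7-fluoro-2-iodohept-3-yne

The longest chain bearing the multiple bond is 7 carbons long (heptane).
The chain contains a C≡C triple bond, so the unsaturation ending is -yne.
The numbering direction is chosen so that numbering from this end puts the triple bond at C-3 rather than C-4.
With this numbering: the triple bond between C-3 and C-4; a fluoro group at C-7; an iodo group at C-2.
The substituents are ordered alphabetically, ignoring any di-/tri- multipliers.
Assembling the pieces gives 7-fluoro-2-iodohept-3-yne.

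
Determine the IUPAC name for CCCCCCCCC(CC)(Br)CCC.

The parent chain contains 12 carbons (dodecane).
Number the chain so that the substituent locant set {4,4} is lower than {9,9} at the first point of difference.
This places a bromo group at C-4; an ethyl group at C-4.
Prefixes are listed alphabetically: bromo, ethyl.
Putting it together: 4-bromo-4-ethyldodecane.

4-bromo-4-ethyldodecane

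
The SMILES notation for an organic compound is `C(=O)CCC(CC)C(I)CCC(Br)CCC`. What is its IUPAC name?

8-bromo-4-ethyl-5-iodoundecanal

Counting along the main chain through the –CHO group gives 11 carbons: the parent is undecane.
The highest-priority functional group is an aldehyde (terminal –CHO), so the name ends in -al.
Number the chain so that the aldehyde carbon is C-1 by definition.
With this numbering: a bromo group at C-8; an ethyl group at C-4; an iodo group at C-5.
The substituents are ordered alphabetically, ignoring any di-/tri- multipliers.
Assembling the pieces gives 8-bromo-4-ethyl-5-iodoundecanal.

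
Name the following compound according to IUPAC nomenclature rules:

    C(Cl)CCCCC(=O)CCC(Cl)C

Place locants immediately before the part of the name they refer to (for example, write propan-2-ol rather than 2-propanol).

2,10-dichlorodecan-5-one

Counting along the main chain through the carbonyl gives 10 carbons: the parent is decane.
A ketone (C=O on an internal carbon) is the principal characteristic group, giving the suffix -one.
Number the chain so that numbering from this end puts the carbonyl group at C-5 rather than C-6.
This places the carbonyl at C-5; chloro groups at C-2 and C-10.
Putting it together: 2,10-dichlorodecan-5-one.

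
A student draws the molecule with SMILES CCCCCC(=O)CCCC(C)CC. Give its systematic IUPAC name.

Counting along the main chain through the carbonyl gives 12 carbons: the parent is dodecane.
The highest-priority functional group is a ketone (C=O on an internal carbon), so the name ends in -one.
Choose the numbering such that numbering from this end puts the carbonyl group at C-6 rather than C-7.
That gives the carbonyl at C-6; a methyl group at C-10.
Putting it together: 10-methyldodecan-6-one.

10-methyldodecan-6-one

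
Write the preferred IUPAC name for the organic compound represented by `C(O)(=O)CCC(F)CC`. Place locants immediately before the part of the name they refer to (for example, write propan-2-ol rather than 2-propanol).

The longest chain bearing the –COOH group is 6 carbons long (hexane).
The highest-priority functional group is a carboxylic acid (terminal –COOH), so the name ends in -oic acid.
The numbering direction is chosen so that the carboxylic acid carbon is C-1 by definition.
That gives a fluoro group at C-4.
Putting it together: 4-fluorohexanoic acid.

4-fluorohexanoic acid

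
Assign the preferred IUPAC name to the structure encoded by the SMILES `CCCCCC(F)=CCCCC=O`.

6-fluoroundec-5-enal

Counting along the main chain through the –CHO group and the multiple bond gives 11 carbons: the parent is undecane.
The highest-priority functional group is an aldehyde (terminal –CHO), so the name ends in -al.
There is one C=C double bond, indicated by the ending -ene.
Choose the numbering such that the aldehyde carbon is C-1 by definition.
With this numbering: the double bond between C-5 and C-6; a fluoro group at C-6.
Assembling the pieces gives 6-fluoroundec-5-enal.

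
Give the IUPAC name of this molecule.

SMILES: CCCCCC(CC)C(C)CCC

5-ethyl-4-methyldecane

The longest carbon chain is 10 atoms: the parent is decane.
Number the chain so that the substituent locant set {4,5} is lower than {6,7} at the first point of difference.
With this numbering: an ethyl group at C-5; a methyl group at C-4.
The substituents are ordered alphabetically, ignoring any di-/tri- multipliers.
Assembling the pieces gives 5-ethyl-4-methyldecane.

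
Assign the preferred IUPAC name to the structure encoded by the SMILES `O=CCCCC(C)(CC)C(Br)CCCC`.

6-bromo-5-ethyl-5-methyldecanal

Counting along the main chain through the –CHO group gives 10 carbons: the parent is decane.
An aldehyde (terminal –CHO) is the principal characteristic group, giving the suffix -al.
Choose the numbering such that the aldehyde carbon is C-1 by definition.
That gives a bromo group at C-6; an ethyl group at C-5; a methyl group at C-5.
Substituent prefixes are cited in alphabetical order (multiplying prefixes like di-/tri- are ignored for ordering).
The name is 6-bromo-5-ethyl-5-methyldecanal.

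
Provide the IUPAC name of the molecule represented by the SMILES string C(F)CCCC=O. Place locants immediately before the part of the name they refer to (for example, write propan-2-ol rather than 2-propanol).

Counting along the main chain through the –CHO group gives 5 carbons: the parent is pentane.
An aldehyde (terminal –CHO) is the principal characteristic group, giving the suffix -al.
Number the chain so that the aldehyde carbon is C-1 by definition.
That gives a fluoro group at C-5.
The name is 5-fluoropentanal.

5-fluoropentanal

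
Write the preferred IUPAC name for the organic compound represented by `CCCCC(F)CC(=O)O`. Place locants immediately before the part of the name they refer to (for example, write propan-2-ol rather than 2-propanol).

3-fluoroheptanoic acid

The longest carbon chain that includes the –COOH group has 7 carbons, so the parent hydride is heptane.
The principal characteristic group is a carboxylic acid (terminal –COOH), named with the suffix -oic acid.
Choose the numbering such that the carboxylic acid carbon is C-1 by definition.
With this numbering: a fluoro group at C-3.
The name is 3-fluoroheptanoic acid.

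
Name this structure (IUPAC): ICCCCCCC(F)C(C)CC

7-fluoro-1-iodo-8-methyldecane

The longest continuous carbon chain has 10 atoms, so the parent hydride is decane.
Choose the numbering such that the substituent locant set {1,7,8} is lower than {3,4,10} at the first point of difference.
With this numbering: a fluoro group at C-7; an iodo group at C-1; a methyl group at C-8.
The substituents are ordered alphabetically, ignoring any di-/tri- multipliers.
Putting it together: 7-fluoro-1-iodo-8-methyldecane.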